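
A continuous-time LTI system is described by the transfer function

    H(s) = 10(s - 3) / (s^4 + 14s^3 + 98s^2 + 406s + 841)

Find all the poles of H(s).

s = -5 ± 2j, -2 ± 5j

The poles are the roots of the denominator s^4 + 14s^3 + 98s^2 + 406s + 841 = 0.
No real roots exist; factor into two real quadratics: (s^2 + 10s + 29)(s^2 + 4s + 29) = 0.
Each quadratic gives a conjugate pair via the quadratic formula.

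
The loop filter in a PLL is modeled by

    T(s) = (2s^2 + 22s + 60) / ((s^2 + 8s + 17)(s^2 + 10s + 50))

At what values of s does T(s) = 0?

Set the numerator to zero: 2s^2 + 22s + 60 = 0, i.e. 2·(s^2 + 11s + 30) = 0.
Factoring: (s + 6)(s + 5) = 0.

s = -6, -5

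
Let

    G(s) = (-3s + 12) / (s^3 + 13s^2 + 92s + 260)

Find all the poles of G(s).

The poles are the roots of the denominator s^3 + 13s^2 + 92s + 260 = 0.
Trying s = -5: the polynomial evaluates to 0, so (s + 5) is a factor.
Dividing out leaves s^2 + 8s + 52 = 0.
The quadratic formula then gives s = -4 ± 6j.

s = -4 ± 6j, -5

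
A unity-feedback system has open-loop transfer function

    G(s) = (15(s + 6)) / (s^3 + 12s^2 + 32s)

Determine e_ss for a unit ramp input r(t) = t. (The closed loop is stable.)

e_ss = 0.3556

G(s) has one pole at the origin.
This is a Type 1 system. Kv = lim_{s→0} s·G(s) = 90/32 = 45/16.
e_ss = 1/Kv = 1/(45/16) = 16/45 ≈ 0.3556.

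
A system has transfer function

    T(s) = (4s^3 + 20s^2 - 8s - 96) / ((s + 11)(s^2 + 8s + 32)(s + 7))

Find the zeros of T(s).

s = 2, -3, -4

Set the numerator to zero: 4s^3 + 20s^2 - 8s - 96 = 0, i.e. 4·(s^3 + 5s^2 - 2s - 24) = 0.
Factoring: (s - 2)(s + 3)(s + 4) = 0.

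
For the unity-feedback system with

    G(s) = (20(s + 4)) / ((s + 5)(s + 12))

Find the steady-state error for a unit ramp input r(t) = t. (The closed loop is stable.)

e_ss = ∞

G(s) has no poles at the origin.
This is a Type 0 system; Kv = lim_{s→0} s·G(s) = 0, so the steady-state error for a ramp input is infinite.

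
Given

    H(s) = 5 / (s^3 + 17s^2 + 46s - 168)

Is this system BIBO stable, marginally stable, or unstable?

The denominator s^3 + 17s^2 + 46s - 168 factors as (s + 7)(s + 12)(s - 2), giving poles at s = -7, -12, 2.
Since the pole(s) at s = 2 lie in the right half-plane, the system is unstable.

unstable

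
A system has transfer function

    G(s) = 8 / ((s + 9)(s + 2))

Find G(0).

At s = 0 each factor (s + a) contributes a and each (s^2 + bs + c) contributes c.
G(0) = 8·1 / ((9) · (2)) = 8/18 = 4/9.

G(0) = 4/9 ≈ 0.4444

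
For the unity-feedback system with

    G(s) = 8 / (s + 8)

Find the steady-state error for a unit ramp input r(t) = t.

G(s) has no poles at the origin.
This is a Type 0 system; Kv = lim_{s→0} s·G(s) = 0, so the steady-state error for a ramp input is infinite.

e_ss = ∞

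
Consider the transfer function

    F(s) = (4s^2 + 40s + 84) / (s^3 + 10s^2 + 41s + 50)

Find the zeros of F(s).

s = -7, -3

Set the numerator to zero: 4s^2 + 40s + 84 = 0, i.e. 4·(s^2 + 10s + 21) = 0.
Factoring: (s + 7)(s + 3) = 0.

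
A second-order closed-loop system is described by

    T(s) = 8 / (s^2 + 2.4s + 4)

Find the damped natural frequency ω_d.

ω_d = 1.600 rad/s

Comparing s^2 + 2.4s + 4 to s^2 + 2ζωₙs + ωₙ²: ωₙ = 2 rad/s and ζ = 2.4/(2·2) = 0.6.
ζωₙ = 2.4/2 = 1.2, so ω_d = ωₙ√(1−ζ²) = √(ωₙ² − (ζωₙ)²) = √(4 − 1.2²) = √2.56 = 1.600 rad/s.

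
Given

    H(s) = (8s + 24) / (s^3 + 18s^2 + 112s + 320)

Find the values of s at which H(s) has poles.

The poles are the roots of the denominator s^3 + 18s^2 + 112s + 320 = 0.
Trying s = -10: the polynomial evaluates to 0, so (s + 10) is a factor.
Dividing out leaves s^2 + 8s + 32 = 0.
The quadratic formula then gives s = -4 ± 4j.

s = -4 ± 4j, -10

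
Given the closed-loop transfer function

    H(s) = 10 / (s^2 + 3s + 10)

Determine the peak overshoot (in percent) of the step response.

Comparing s^2 + 3s + 10 to s^2 + 2ζωₙs + ωₙ²: ωₙ = √10 ≈ 3.162 rad/s and ζ = 3/(2·√10) ≈ 0.4743.
%OS = 100·exp(−πζ/√(1−ζ²)) = 100·exp(−π·0.4743/√(1−0.4743²)) ≈ 18.4%.

%OS ≈ 18.4%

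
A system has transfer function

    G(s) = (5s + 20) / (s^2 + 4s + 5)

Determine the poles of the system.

The poles are the roots of the denominator s^2 + 4s + 5 = 0.
Using the quadratic formula: s = (-4 ± √(-4))/2 = -2 ± 1j.

s = -2 + j, -2 - j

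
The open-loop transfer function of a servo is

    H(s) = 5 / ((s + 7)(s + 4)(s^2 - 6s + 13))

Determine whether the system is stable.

unstable

The poles can be read from the denominator factors: s = -7, -4, 3 + 2j, 3 - 2j.
Since the pole(s) at s = 3 + 2j, 3 - 2j lie in the right half-plane, the system is unstable.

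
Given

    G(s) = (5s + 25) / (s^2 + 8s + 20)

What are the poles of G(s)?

The poles are the roots of the denominator s^2 + 8s + 20 = 0.
Using the quadratic formula: s = (-8 ± √(-16))/2 = -4 ± 2j.

s = -4 ± 2j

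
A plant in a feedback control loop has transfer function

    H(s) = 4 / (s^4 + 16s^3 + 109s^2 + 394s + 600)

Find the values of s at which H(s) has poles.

s = -4, -3 + 4j, -3 - 4j, -6

The poles are the roots of the denominator s^4 + 16s^3 + 109s^2 + 394s + 600 = 0.
Trying s = -4: the polynomial evaluates to 0, so (s + 4) is a factor.
Dividing out leaves s^3 + 12s^2 + 61s + 150 = 0.
This factors further as (s^2 + 6s + 25)(s + 6) = 0.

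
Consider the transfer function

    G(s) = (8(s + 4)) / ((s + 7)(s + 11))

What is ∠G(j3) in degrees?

∠G(j3) ≈ -1.584°

At s = j3: numerator = 32 + j24, denominator = 68 + j54.
∠G = ∠num − ∠den = 36.870° − (38.454°) = -1.584°.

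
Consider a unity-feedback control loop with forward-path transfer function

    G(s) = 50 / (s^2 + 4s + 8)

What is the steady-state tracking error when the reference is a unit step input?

e_ss = 0.1379

G(s) has no poles at the origin.
This is a Type 0 system. Kp = lim_{s→0} G(s) = 50/8 = 25/4.
e_ss = 1/(1 + Kp) = 1/(1 + 25/4) = 4/29 ≈ 0.1379.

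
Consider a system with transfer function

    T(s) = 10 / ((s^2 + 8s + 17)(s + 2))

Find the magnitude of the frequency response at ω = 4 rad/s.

Substitute s = j4: numerator = 10, denominator = -126 + j68.
|T(j4)| = |10| / |-126 + j68| = 10 / 143.18 ≈ 0.06984.

|T(j4)| ≈ 0.06984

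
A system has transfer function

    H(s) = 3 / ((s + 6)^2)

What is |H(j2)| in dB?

|H(j2)|_dB ≈ -22.5 dB

Substitute s = j2: numerator = 3, denominator = 32 + j24.
|H(j2)| = |3| / |32 + j24| = 3 / 40 = 0.07500.
In decibels: 20·log₁₀(0.07500) ≈ -22.5 dB.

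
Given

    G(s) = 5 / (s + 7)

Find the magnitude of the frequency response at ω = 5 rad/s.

|G(j5)| ≈ 0.5812

Substitute s = j5: numerator = 5, denominator = 7 + j5.
|G(j5)| = |5| / |7 + j5| = 5 / 8.6023 ≈ 0.5812.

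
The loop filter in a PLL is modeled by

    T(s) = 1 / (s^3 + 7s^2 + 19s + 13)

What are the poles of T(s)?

s = -3 + 2j, -3 - 2j, -1

The poles are the roots of the denominator s^3 + 7s^2 + 19s + 13 = 0.
Trying s = -1: the polynomial evaluates to 0, so (s + 1) is a factor.
Dividing out leaves s^2 + 6s + 13 = 0.
The quadratic formula then gives s = -3 ± 2j.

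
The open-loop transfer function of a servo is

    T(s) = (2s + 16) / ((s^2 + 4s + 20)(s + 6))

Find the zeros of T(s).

Set the numerator to zero: 2s + 16 = 0, i.e. 2·(s + 8) = 0.
So s = -8.

s = -8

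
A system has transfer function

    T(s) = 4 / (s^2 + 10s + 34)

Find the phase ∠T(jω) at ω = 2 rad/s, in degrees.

∠T(j2) ≈ -33.69°

At s = j2: numerator = 4, denominator = 30 + j20.
∠T = ∠num − ∠den = 0° − (33.690°) = -33.69°.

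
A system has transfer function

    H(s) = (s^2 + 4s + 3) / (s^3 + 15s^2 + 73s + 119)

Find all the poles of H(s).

The poles are the roots of the denominator s^3 + 15s^2 + 73s + 119 = 0.
Trying s = -7: the polynomial evaluates to 0, so (s + 7) is a factor.
Dividing out leaves s^2 + 8s + 17 = 0.
The quadratic formula then gives s = -4 ± 1j.

s = -4 + j, -4 - j, -7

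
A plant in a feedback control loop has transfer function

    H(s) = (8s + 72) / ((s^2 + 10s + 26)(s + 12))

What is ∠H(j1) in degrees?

∠H(j1) ≈ -20.22°

At s = j1: numerator = 72 + j8, denominator = 290 + j145.
∠H = ∠num − ∠den = 6.3402° − (26.565°) = -20.22°.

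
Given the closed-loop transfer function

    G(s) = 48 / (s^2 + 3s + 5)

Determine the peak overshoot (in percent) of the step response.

%OS ≈ 5.83%

Comparing s^2 + 3s + 5 to s^2 + 2ζωₙs + ωₙ²: ωₙ = √5 ≈ 2.236 rad/s and ζ = 3/(2·√5) ≈ 0.6708.
%OS = 100·exp(−πζ/√(1−ζ²)) = 100·exp(−π·0.6708/√(1−0.6708²)) ≈ 5.83%.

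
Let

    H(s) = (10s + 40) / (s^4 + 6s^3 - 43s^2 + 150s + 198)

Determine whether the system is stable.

The denominator s^4 + 6s^3 - 43s^2 + 150s + 198 factors as (s + 11)(s + 1)(s^2 - 6s + 18), giving poles at s = -11, -1, 3 + 3j, 3 - 3j.
Since the pole(s) at s = 3 + 3j, 3 - 3j lie in the right half-plane, the system is unstable.

unstable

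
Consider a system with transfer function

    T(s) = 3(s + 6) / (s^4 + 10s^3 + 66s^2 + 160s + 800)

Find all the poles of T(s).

The poles are the roots of the denominator s^4 + 10s^3 + 66s^2 + 160s + 800 = 0.
No real roots exist; factor into two real quadratics: (s^2 + 16)(s^2 + 10s + 50) = 0.
Each quadratic gives a conjugate pair via the quadratic formula.

s = ±4j, -5 ± 5j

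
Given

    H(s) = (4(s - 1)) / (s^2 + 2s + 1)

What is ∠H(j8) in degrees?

At s = j8: numerator = -4 + j32, denominator = -63 + j16.
∠H = ∠num − ∠den = 97.125° − (165.75°) = -68.62°.

∠H(j8) ≈ -68.62°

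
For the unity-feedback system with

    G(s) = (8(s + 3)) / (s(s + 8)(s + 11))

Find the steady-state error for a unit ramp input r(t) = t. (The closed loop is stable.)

e_ss = 3.667

G(s) has one pole at the origin.
This is a Type 1 system. Kv = lim_{s→0} s·G(s) = 24/88 = 3/11.
e_ss = 1/Kv = 1/(3/11) = 11/3 ≈ 3.667.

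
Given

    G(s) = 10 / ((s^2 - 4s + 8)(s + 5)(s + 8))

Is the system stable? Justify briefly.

The poles can be read from the denominator factors: s = 2 ± 2j, -5, -8.
Since the pole(s) at s = 2 + 2j, 2 - 2j lie in the right half-plane, the system is unstable.

unstable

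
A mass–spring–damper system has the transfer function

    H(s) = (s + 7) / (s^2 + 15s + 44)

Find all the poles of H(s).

The poles are the roots of the denominator s^2 + 15s + 44 = 0.
Factoring: (s + 11)(s + 4) = 0, so s = -11 and s = -4.

s = -11, -4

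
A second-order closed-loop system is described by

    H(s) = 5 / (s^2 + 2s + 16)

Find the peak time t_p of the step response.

Comparing s^2 + 2s + 16 to s^2 + 2ζωₙs + ωₙ²: ωₙ = 4 rad/s and ζ = 2/(2·4) = 0.25.
ζωₙ = 2/2 = 1, so ω_d = ωₙ√(1−ζ²) = √(ωₙ² − (ζωₙ)²) = √(16 − 1²) = √15 ≈ 3.873 rad/s.
t_p = π/ω_d = π/3.873 ≈ 0.8112 s.

t_p ≈ 0.8112 s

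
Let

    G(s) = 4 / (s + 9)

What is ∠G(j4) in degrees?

At s = j4: numerator = 4, denominator = 9 + j4.
∠G = ∠num − ∠den = 0° − (23.962°) = -23.96°.

∠G(j4) ≈ -23.96°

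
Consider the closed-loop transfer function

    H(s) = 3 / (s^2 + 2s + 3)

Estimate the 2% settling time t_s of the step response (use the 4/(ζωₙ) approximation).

t_s ≈ 4 s

Comparing s^2 + 2s + 3 to s^2 + 2ζωₙs + ωₙ²: ωₙ = √3 ≈ 1.732 rad/s and ζ = 2/(2·√3) ≈ 0.5774.
ζωₙ = 2/2 = 1, so t_s ≈ 4/(ζωₙ) = 4/1 = 4 s.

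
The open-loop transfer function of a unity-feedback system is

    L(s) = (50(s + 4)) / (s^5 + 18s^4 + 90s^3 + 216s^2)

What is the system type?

Type 2

The denominator has 2 factors of s at the origin (free integrators), so this is a Type 2 system.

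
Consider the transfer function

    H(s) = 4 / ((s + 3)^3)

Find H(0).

H(0) = 4/27 ≈ 0.1481

Set s = 0: H(0) = (4) / (27) = 4/27.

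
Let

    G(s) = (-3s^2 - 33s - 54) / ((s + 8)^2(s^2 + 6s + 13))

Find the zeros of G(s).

Set the numerator to zero: -3s^2 - 33s - 54 = 0, i.e. -3·(s^2 + 11s + 18) = 0.
Factoring: (s + 2)(s + 9) = 0.

s = -2, -9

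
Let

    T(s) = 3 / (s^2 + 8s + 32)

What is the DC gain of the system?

Set s = 0: T(0) = (3) / (32) = 3/32.

T(0) = 3/32 ≈ 0.09375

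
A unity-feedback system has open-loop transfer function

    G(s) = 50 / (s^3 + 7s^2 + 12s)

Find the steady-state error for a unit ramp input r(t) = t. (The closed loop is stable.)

G(s) has one pole at the origin.
This is a Type 1 system. Kv = lim_{s→0} s·G(s) = 50/12 = 25/6.
e_ss = 1/Kv = 1/(25/6) = 6/25 ≈ 0.2400.

e_ss = 0.2400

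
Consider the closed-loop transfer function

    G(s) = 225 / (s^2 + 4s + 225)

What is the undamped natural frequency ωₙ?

ωₙ = 15 rad/s

Compare the denominator to the standard form s^2 + 2ζωₙs + ωₙ².
ωₙ² = 225, so ωₙ = 15 rad/s.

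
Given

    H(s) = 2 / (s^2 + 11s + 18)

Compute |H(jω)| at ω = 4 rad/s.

Substitute s = j4: numerator = 2, denominator = 2 + j44.
|H(j4)| = |2| / |2 + j44| = 2 / 44.045 ≈ 0.04541.

|H(j4)| ≈ 0.04541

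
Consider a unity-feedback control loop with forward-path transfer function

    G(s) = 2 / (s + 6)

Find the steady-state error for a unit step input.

e_ss = 0.7500

G(s) has no poles at the origin.
This is a Type 0 system. Kp = lim_{s→0} G(s) = 2/6 = 1/3.
e_ss = 1/(1 + Kp) = 1/(1 + 1/3) = 3/4 ≈ 0.7500.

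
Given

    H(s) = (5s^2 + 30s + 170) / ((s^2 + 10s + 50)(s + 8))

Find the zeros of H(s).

Set the numerator to zero: 5s^2 + 30s + 170 = 0, i.e. 5·(s^2 + 6s + 34) = 0.
Factoring: (s^2 + 6s + 34) = 0.

s = -3 + 5j, -3 - 5j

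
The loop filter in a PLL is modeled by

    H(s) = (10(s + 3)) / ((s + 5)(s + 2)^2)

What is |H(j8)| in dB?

|H(j8)|_dB ≈ -17.5 dB

Substitute s = j8: numerator = 30 + j80, denominator = -556 - j320.
|H(j8)| = |30 + j80| / |-556 - j320| = 85.440 / 641.51 ≈ 0.1332.
In decibels: 20·log₁₀(0.1332) ≈ -17.5 dB.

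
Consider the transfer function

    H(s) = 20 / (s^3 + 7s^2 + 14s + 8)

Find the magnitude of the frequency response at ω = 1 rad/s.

Substitute s = j1: numerator = 20, denominator = 1 + j13.
|H(j1)| = |20| / |1 + j13| = 20 / 13.038 ≈ 1.534.

|H(j1)| ≈ 1.534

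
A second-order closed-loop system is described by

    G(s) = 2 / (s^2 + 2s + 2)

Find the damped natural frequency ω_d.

ω_d = 1 rad/s

Comparing s^2 + 2s + 2 to s^2 + 2ζωₙs + ωₙ²: ωₙ = √2 ≈ 1.414 rad/s and ζ = 2/(2·√2) ≈ 0.7071.
ζωₙ = 2/2 = 1, so ω_d = ωₙ√(1−ζ²) = √(ωₙ² − (ζωₙ)²) = √(2 − 1²) = √1 = 1 rad/s.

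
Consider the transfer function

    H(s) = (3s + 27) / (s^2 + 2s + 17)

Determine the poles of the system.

s = -1 ± 4j

The poles are the roots of the denominator s^2 + 2s + 17 = 0.
Using the quadratic formula: s = (-2 ± √(-64))/2 = -1 ± 4j.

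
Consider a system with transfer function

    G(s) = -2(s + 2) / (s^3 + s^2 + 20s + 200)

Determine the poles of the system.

The poles are the roots of the denominator s^3 + s^2 + 20s + 200 = 0.
Trying s = -5: the polynomial evaluates to 0, so (s + 5) is a factor.
Dividing out leaves s^2 - 4s + 40 = 0.
The quadratic formula then gives s = 2 ± 6j.

s = 2 ± 6j, -5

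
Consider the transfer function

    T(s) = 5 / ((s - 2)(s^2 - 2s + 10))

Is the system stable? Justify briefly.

unstable

The poles can be read from the denominator factors: s = 2, 1 + 3j, 1 - 3j.
Since the pole(s) at s = 2, 1 + 3j, 1 - 3j lie in the right half-plane, the system is unstable.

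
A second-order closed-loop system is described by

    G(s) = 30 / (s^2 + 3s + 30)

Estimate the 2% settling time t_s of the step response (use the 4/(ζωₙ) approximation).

Comparing s^2 + 3s + 30 to s^2 + 2ζωₙs + ωₙ²: ωₙ = √30 ≈ 5.477 rad/s and ζ = 3/(2·√30) ≈ 0.2739.
ζωₙ = 3/2 = 1.5, so t_s ≈ 4/(ζωₙ) = 4/1.5 ≈ 2.667 s.

t_s ≈ 2.667 s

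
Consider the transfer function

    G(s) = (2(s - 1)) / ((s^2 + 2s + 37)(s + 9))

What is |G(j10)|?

Substitute s = j10: numerator = -2 + j20, denominator = -767 - j450.
|G(j10)| = |-2 + j20| / |-767 - j450| = 20.100 / 889.26 ≈ 0.02260.

|G(j10)| ≈ 0.02260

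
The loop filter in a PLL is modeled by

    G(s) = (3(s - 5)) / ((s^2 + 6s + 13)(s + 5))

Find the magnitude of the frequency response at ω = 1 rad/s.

Substitute s = j1: numerator = -15 + j3, denominator = 54 + j42.
|G(j1)| = |-15 + j3| / |54 + j42| = 15.297 / 68.411 ≈ 0.2236.

|G(j1)| ≈ 0.2236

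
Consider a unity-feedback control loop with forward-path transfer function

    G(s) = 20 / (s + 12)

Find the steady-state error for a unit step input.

G(s) has no poles at the origin.
This is a Type 0 system. Kp = lim_{s→0} G(s) = 20/12 = 5/3.
e_ss = 1/(1 + Kp) = 1/(1 + 5/3) = 3/8 ≈ 0.3750.

e_ss = 0.3750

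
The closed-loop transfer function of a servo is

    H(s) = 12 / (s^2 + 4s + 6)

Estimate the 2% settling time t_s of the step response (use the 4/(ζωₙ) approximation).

Comparing s^2 + 4s + 6 to s^2 + 2ζωₙs + ωₙ²: ωₙ = √6 ≈ 2.449 rad/s and ζ = 4/(2·√6) ≈ 0.8165.
ζωₙ = 4/2 = 2, so t_s ≈ 4/(ζωₙ) = 4/2 = 2 s.

t_s ≈ 2 s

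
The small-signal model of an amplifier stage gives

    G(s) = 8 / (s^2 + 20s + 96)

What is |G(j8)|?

|G(j8)| ≈ 0.04903

Substitute s = j8: numerator = 8, denominator = 32 + j160.
|G(j8)| = |8| / |32 + j160| = 8 / 163.17 ≈ 0.04903.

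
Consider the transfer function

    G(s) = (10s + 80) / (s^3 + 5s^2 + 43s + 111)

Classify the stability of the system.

The denominator s^3 + 5s^2 + 43s + 111 factors as (s^2 + 2s + 37)(s + 3), giving poles at s = -1 + 6j, -1 - 6j, -3.
Since all poles lie strictly in the left half-plane, the system is stable.

stable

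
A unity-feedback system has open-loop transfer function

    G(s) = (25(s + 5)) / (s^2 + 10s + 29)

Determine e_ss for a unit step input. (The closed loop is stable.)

e_ss = 0.1883

G(s) has no poles at the origin.
This is a Type 0 system. Kp = lim_{s→0} G(s) = 125/29.
e_ss = 1/(1 + Kp) = 1/(1 + 125/29) = 29/154 ≈ 0.1883.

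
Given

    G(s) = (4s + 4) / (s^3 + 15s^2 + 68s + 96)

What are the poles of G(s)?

s = -8, -4, -3

The poles are the roots of the denominator s^3 + 15s^2 + 68s + 96 = 0.
Trying s = -8: the polynomial evaluates to 0, so (s + 8) is a factor.
Dividing out leaves s^2 + 7s + 12 = 0.
Factoring the quadratic: (s + 4)(s + 3) = 0.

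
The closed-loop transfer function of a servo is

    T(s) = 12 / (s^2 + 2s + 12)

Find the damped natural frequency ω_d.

ω_d ≈ 3.317 rad/s

Comparing s^2 + 2s + 12 to s^2 + 2ζωₙs + ωₙ²: ωₙ = √12 ≈ 3.464 rad/s and ζ = 2/(2·√12) ≈ 0.2887.
ζωₙ = 2/2 = 1, so ω_d = ωₙ√(1−ζ²) = √(ωₙ² − (ζωₙ)²) = √(12 − 1²) = √11 ≈ 3.317 rad/s.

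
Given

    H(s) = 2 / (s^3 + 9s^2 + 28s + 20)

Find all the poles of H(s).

s = -4 ± 2j, -1

The poles are the roots of the denominator s^3 + 9s^2 + 28s + 20 = 0.
Trying s = -1: the polynomial evaluates to 0, so (s + 1) is a factor.
Dividing out leaves s^2 + 8s + 20 = 0.
The quadratic formula then gives s = -4 ± 2j.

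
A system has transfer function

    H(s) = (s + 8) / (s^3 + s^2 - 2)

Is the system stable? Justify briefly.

unstable

The denominator s^3 + s^2 - 2 factors as (s^2 + 2s + 2)(s - 1), giving poles at s = -1 + j, -1 - j, 1.
Since the pole(s) at s = 1 lie in the right half-plane, the system is unstable.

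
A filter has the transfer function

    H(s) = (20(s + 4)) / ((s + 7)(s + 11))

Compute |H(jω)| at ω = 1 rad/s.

|H(j1)| ≈ 1.056

Substitute s = j1: numerator = 80 + j20, denominator = 76 + j18.
|H(j1)| = |80 + j20| / |76 + j18| = 82.462 / 78.102 ≈ 1.056.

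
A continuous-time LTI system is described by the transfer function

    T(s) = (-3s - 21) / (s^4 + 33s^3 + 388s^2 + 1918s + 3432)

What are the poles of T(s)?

s = -11, -5 ± j, -12

The poles are the roots of the denominator s^4 + 33s^3 + 388s^2 + 1918s + 3432 = 0.
Trying s = -11: the polynomial evaluates to 0, so (s + 11) is a factor.
Dividing out leaves s^3 + 22s^2 + 146s + 312 = 0.
This factors further as (s^2 + 10s + 26)(s + 12) = 0.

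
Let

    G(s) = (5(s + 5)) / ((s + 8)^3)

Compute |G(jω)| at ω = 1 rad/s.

|G(j1)| ≈ 0.04865

Substitute s = j1: numerator = 25 + j5, denominator = 488 + j191.
|G(j1)| = |25 + j5| / |488 + j191| = 25.495 / 524.05 ≈ 0.04865.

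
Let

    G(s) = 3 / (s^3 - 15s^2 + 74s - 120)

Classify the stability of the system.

unstable

The denominator s^3 - 15s^2 + 74s - 120 factors as (s - 6)(s - 4)(s - 5), giving poles at s = 6, 4, 5.
Since the pole(s) at s = 6, 4, 5 lie in the right half-plane, the system is unstable.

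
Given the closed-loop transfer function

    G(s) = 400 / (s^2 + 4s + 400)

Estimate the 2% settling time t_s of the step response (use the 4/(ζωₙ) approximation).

t_s ≈ 2 s

Comparing s^2 + 4s + 400 to s^2 + 2ζωₙs + ωₙ²: ωₙ = 20 rad/s and ζ = 4/(2·20) = 0.1.
ζωₙ = 4/2 = 2, so t_s ≈ 4/(ζωₙ) = 4/2 = 2 s.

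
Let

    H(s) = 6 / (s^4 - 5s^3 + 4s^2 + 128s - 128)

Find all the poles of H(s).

The poles are the roots of the denominator s^4 - 5s^3 + 4s^2 + 128s - 128 = 0.
Trying s = -4: the polynomial evaluates to 0, so (s + 4) is a factor.
Dividing out leaves s^3 - 9s^2 + 40s - 32 = 0.
This factors further as (s^2 - 8s + 32)(s - 1) = 0.

s = 4 ± 4j, -4, 1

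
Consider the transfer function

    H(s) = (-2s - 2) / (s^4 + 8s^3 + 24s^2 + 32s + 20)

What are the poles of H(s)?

The poles are the roots of the denominator s^4 + 8s^3 + 24s^2 + 32s + 20 = 0.
No real roots exist; factor into two real quadratics: (s^2 + 2s + 2)(s^2 + 6s + 10) = 0.
Each quadratic gives a conjugate pair via the quadratic formula.

s = -1 ± j, -3 ± j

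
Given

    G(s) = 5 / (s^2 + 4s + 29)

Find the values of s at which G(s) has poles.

s = -2 + 5j, -2 - 5j

The poles are the roots of the denominator s^2 + 4s + 29 = 0.
Using the quadratic formula: s = (-4 ± √(-100))/2 = -2 ± 5j.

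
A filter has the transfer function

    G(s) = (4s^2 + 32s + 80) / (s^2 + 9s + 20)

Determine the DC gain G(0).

G(0) = 4

Set s = 0: G(0) = (80) / (20) = 4.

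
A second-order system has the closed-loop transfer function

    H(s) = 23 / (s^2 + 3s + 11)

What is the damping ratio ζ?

ζ ≈ 0.4523

Compare the denominator to the standard form s^2 + 2ζωₙs + ωₙ².
ωₙ² = 11, so ωₙ = √11 ≈ 3.317 rad/s.
2ζωₙ = 3, so ζ = 3/(2·√11) ≈ 0.4523.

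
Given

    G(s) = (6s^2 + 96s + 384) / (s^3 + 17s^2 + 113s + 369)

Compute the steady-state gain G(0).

Set s = 0: G(0) = (384) / (369) = 128/123.

G(0) = 128/123 ≈ 1.041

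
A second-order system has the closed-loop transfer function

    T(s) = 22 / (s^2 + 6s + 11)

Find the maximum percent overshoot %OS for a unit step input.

Comparing s^2 + 6s + 11 to s^2 + 2ζωₙs + ωₙ²: ωₙ = √11 ≈ 3.317 rad/s and ζ = 6/(2·√11) ≈ 0.9045.
%OS = 100·exp(−πζ/√(1−ζ²)) = 100·exp(−π·0.9045/√(1−0.9045²)) ≈ 0.128%.

%OS ≈ 0.128%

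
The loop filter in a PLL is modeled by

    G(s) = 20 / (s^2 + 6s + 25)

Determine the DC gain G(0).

G(0) = 4/5 ≈ 0.8000

Set s = 0: G(0) = (20) / (25) = 4/5.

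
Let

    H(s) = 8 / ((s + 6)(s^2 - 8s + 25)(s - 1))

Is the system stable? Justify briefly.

unstable

The poles can be read from the denominator factors: s = -6, 4 + 3j, 4 - 3j, 1.
Since the pole(s) at s = 4 ± 3j, 1 lie in the right half-plane, the system is unstable.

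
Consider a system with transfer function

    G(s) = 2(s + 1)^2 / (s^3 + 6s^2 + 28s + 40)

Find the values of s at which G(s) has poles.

s = -2, -2 ± 4j

The poles are the roots of the denominator s^3 + 6s^2 + 28s + 40 = 0.
Trying s = -2: the polynomial evaluates to 0, so (s + 2) is a factor.
Dividing out leaves s^2 + 4s + 20 = 0.
The quadratic formula then gives s = -2 ± 4j.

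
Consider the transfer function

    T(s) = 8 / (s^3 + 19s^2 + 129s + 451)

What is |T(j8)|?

Substitute s = j8: numerator = 8, denominator = -765 + j520.
|T(j8)| = |8| / |-765 + j520| = 8 / 925 ≈ 0.008649.

|T(j8)| ≈ 0.008649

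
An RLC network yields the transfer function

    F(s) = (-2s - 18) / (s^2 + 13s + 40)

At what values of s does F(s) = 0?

Set the numerator to zero: -2s - 18 = 0, i.e. -2·(s + 9) = 0.
So s = -9.

s = -9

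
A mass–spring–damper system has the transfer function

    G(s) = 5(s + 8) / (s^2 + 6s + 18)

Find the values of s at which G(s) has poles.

The poles are the roots of the denominator s^2 + 6s + 18 = 0.
Using the quadratic formula: s = (-6 ± √(-36))/2 = -3 ± 3j.

s = -3 ± 3j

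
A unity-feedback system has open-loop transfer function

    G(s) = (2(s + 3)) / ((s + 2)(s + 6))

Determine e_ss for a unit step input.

G(s) has no poles at the origin.
This is a Type 0 system. Kp = lim_{s→0} G(s) = 6/12 = 1/2.
e_ss = 1/(1 + Kp) = 1/(1 + 1/2) = 2/3 ≈ 0.6667.

e_ss = 0.6667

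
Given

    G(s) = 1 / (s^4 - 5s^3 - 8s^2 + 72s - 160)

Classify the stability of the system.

unstable

The denominator s^4 - 5s^3 - 8s^2 + 72s - 160 factors as (s^2 - 4s + 8)(s + 4)(s - 5), giving poles at s = 2 + 2j, 2 - 2j, -4, 5.
Since the pole(s) at s = 2 ± 2j, 5 lie in the right half-plane, the system is unstable.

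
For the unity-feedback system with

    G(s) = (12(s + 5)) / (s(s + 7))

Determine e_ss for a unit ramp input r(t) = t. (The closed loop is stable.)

G(s) has one pole at the origin.
This is a Type 1 system. Kv = lim_{s→0} s·G(s) = 60/7.
e_ss = 1/Kv = 1/(60/7) = 7/60 ≈ 0.1167.

e_ss = 0.1167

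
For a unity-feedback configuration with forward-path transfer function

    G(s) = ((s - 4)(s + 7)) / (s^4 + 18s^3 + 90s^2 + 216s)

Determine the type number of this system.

The denominator has 1 factor of s at the origin (free integrator), so this is a Type 1 system.

Type 1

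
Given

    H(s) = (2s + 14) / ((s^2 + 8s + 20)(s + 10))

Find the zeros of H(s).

s = -7

Set the numerator to zero: 2s + 14 = 0, i.e. 2·(s + 7) = 0.
So s = -7.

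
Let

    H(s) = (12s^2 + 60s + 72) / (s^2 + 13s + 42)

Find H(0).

Set s = 0: H(0) = (72) / (42) = 12/7.

H(0) = 12/7 ≈ 1.714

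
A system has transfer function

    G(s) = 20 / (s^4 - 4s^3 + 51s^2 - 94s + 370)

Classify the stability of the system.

The denominator s^4 - 4s^3 + 51s^2 - 94s + 370 factors as (s^2 - 2s + 10)(s^2 - 2s + 37), giving poles at s = 1 ± 3j, 1 ± 6j.
Since the pole(s) at s = 1 ± 3j, 1 ± 6j lie in the right half-plane, the system is unstable.

unstable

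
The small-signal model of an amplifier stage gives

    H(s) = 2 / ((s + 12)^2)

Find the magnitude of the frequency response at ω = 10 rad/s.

Substitute s = j10: numerator = 2, denominator = 44 + j240.
|H(j10)| = |2| / |44 + j240| = 2 / 244 ≈ 0.008197.

|H(j10)| ≈ 0.008197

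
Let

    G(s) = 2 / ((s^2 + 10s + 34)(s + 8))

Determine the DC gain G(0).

G(0) = 1/136 ≈ 0.007353

At s = 0 each factor (s + a) contributes a and each (s^2 + bs + c) contributes c.
G(0) = 2·1 / ((34) · (8)) = 2/272 = 1/136.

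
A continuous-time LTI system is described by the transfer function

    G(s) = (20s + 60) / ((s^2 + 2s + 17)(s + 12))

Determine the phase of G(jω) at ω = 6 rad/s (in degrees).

At s = j6: numerator = 60 + j120, denominator = -300 + j30.
∠G = ∠num − ∠den = 63.435° − (174.29°) = -110.9°.

∠G(j6) ≈ -110.9°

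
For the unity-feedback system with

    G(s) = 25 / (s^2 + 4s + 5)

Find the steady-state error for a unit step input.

G(s) has no poles at the origin.
This is a Type 0 system. Kp = lim_{s→0} G(s) = 25/5 = 5.
e_ss = 1/(1 + Kp) = 1/(1 + 5) = 1/6 ≈ 0.1667.

e_ss = 0.1667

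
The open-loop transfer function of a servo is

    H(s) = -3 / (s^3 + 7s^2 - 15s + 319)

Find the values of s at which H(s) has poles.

The poles are the roots of the denominator s^3 + 7s^2 - 15s + 319 = 0.
Trying s = -11: the polynomial evaluates to 0, so (s + 11) is a factor.
Dividing out leaves s^2 - 4s + 29 = 0.
The quadratic formula then gives s = 2 ± 5j.

s = 2 + 5j, 2 - 5j, -11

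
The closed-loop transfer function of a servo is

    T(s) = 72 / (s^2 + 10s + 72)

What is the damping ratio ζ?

ζ ≈ 0.5893

Compare the denominator to the standard form s^2 + 2ζωₙs + ωₙ².
ωₙ² = 72, so ωₙ = √72 ≈ 8.485 rad/s.
2ζωₙ = 10, so ζ = 10/(2·√72) ≈ 0.5893.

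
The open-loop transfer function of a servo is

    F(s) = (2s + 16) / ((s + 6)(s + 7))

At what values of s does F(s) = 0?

Set the numerator to zero: 2s + 16 = 0, i.e. 2·(s + 8) = 0.
So s = -8.

s = -8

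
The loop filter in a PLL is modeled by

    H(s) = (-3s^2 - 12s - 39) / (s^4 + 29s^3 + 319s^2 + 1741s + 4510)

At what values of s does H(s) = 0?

Set the numerator to zero: -3s^2 - 12s - 39 = 0, i.e. -3·(s^2 + 4s + 13) = 0.
Factoring: (s^2 + 4s + 13) = 0.

s = -2 ± 3j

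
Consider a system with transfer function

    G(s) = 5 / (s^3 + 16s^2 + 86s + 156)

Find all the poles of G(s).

s = -5 ± j, -6

The poles are the roots of the denominator s^3 + 16s^2 + 86s + 156 = 0.
Trying s = -6: the polynomial evaluates to 0, so (s + 6) is a factor.
Dividing out leaves s^2 + 10s + 26 = 0.
The quadratic formula then gives s = -5 ± 1j.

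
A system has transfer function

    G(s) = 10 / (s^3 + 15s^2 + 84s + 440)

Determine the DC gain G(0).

G(0) = 1/44 ≈ 0.02273

Set s = 0: G(0) = (10) / (440) = 1/44.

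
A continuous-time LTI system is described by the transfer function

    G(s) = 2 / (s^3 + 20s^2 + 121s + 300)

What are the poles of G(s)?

s = -4 ± 3j, -12

The poles are the roots of the denominator s^3 + 20s^2 + 121s + 300 = 0.
Trying s = -12: the polynomial evaluates to 0, so (s + 12) is a factor.
Dividing out leaves s^2 + 8s + 25 = 0.
The quadratic formula then gives s = -4 ± 3j.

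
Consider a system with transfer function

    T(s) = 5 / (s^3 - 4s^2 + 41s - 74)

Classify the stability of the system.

unstable

The denominator s^3 - 4s^2 + 41s - 74 factors as (s^2 - 2s + 37)(s - 2), giving poles at s = 1 ± 6j, 2.
Since the pole(s) at s = 1 ± 6j, 2 lie in the right half-plane, the system is unstable.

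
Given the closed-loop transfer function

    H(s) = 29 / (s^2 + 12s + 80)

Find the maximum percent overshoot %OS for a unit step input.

Comparing s^2 + 12s + 80 to s^2 + 2ζωₙs + ωₙ²: ωₙ = √80 ≈ 8.944 rad/s and ζ = 12/(2·√80) ≈ 0.6708.
%OS = 100·exp(−πζ/√(1−ζ²)) = 100·exp(−π·0.6708/√(1−0.6708²)) ≈ 5.83%.

%OS ≈ 5.83%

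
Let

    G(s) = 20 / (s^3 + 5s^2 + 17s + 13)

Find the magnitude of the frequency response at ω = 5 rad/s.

|G(j5)| ≈ 0.1682

Substitute s = j5: numerator = 20, denominator = -112 - j40.
|G(j5)| = |20| / |-112 - j40| = 20 / 118.93 ≈ 0.1682.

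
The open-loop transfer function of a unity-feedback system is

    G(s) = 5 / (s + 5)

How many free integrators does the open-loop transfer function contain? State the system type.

Type 0

The denominator has no factor of s at the origin — no free integrator — so this is a Type 0 system.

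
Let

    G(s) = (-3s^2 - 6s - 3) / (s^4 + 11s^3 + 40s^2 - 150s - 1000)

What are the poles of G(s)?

s = 4, -5 ± 5j, -5

The poles are the roots of the denominator s^4 + 11s^3 + 40s^2 - 150s - 1000 = 0.
Trying s = 4: the polynomial evaluates to 0, so (s - 4) is a factor.
Dividing out leaves s^3 + 15s^2 + 100s + 250 = 0.
This factors further as (s^2 + 10s + 50)(s + 5) = 0.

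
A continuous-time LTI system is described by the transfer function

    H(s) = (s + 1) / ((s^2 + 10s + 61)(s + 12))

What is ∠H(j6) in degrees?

∠H(j6) ≈ -13.41°

At s = j6: numerator = 1 + j6, denominator = -60 + j870.
∠H = ∠num − ∠den = 80.538° − (93.945°) = -13.41°.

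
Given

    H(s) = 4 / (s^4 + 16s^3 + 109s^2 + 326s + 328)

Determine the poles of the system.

The poles are the roots of the denominator s^4 + 16s^3 + 109s^2 + 326s + 328 = 0.
Trying s = -2: the polynomial evaluates to 0, so (s + 2) is a factor.
Dividing out leaves s^3 + 14s^2 + 81s + 164 = 0.
This factors further as (s^2 + 10s + 41)(s + 4) = 0.

s = -5 ± 4j, -2, -4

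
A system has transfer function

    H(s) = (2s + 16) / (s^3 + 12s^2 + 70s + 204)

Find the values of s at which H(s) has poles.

s = -3 + 5j, -3 - 5j, -6

The poles are the roots of the denominator s^3 + 12s^2 + 70s + 204 = 0.
Trying s = -6: the polynomial evaluates to 0, so (s + 6) is a factor.
Dividing out leaves s^2 + 6s + 34 = 0.
The quadratic formula then gives s = -3 ± 5j.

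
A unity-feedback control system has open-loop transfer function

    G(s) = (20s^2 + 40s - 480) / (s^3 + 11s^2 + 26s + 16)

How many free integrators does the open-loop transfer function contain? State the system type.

Type 0

The denominator has no factor of s at the origin — no free integrator — so this is a Type 0 system.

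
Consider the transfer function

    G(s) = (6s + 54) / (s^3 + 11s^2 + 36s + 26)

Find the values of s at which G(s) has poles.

s = -1, -5 ± j

The poles are the roots of the denominator s^3 + 11s^2 + 36s + 26 = 0.
Trying s = -1: the polynomial evaluates to 0, so (s + 1) is a factor.
Dividing out leaves s^2 + 10s + 26 = 0.
The quadratic formula then gives s = -5 ± 1j.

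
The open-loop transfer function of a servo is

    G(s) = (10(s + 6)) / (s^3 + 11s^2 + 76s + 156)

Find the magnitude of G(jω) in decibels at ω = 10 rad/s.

Substitute s = j10: numerator = 60 + j100, denominator = -944 - j240.
|G(j10)| = |60 + j100| / |-944 - j240| = 116.62 / 974.03 ≈ 0.1197.
In decibels: 20·log₁₀(0.1197) ≈ -18.4 dB.

|G(j10)|_dB ≈ -18.4 dB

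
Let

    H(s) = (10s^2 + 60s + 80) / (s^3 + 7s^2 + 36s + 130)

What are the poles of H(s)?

The poles are the roots of the denominator s^3 + 7s^2 + 36s + 130 = 0.
Trying s = -5: the polynomial evaluates to 0, so (s + 5) is a factor.
Dividing out leaves s^2 + 2s + 26 = 0.
The quadratic formula then gives s = -1 ± 5j.

s = -1 + 5j, -1 - 5j, -5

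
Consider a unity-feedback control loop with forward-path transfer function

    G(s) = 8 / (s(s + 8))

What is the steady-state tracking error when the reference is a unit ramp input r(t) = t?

e_ss = 1

G(s) has one pole at the origin.
This is a Type 1 system. Kv = lim_{s→0} s·G(s) = 8/8 = 1.
e_ss = 1/Kv = 1/(1) = 1.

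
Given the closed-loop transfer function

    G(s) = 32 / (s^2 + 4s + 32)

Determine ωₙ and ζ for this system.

ωₙ ≈ 5.657 rad/s, ζ ≈ 0.3536

Compare the denominator to the standard form s^2 + 2ζωₙs + ωₙ².
ωₙ² = 32, so ωₙ = √32 ≈ 5.657 rad/s.
2ζωₙ = 4, so ζ = 4/(2·√32) ≈ 0.3536.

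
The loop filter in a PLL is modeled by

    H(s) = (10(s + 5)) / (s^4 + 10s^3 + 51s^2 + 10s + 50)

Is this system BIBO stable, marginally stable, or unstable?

The denominator s^4 + 10s^3 + 51s^2 + 10s + 50 factors as (s^2 + 1)(s^2 + 10s + 50), giving poles at s = j, -j, -5 + 5j, -5 - 5j.
Since the simple pole(s) at s = j, -j lie on the jω-axis with none in the right half-plane, the system is marginally stable.

marginally stable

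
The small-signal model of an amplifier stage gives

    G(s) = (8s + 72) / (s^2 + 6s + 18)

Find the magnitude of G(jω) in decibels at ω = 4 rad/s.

|G(j4)|_dB ≈ 10.3 dB

Substitute s = j4: numerator = 72 + j32, denominator = 2 + j24.
|G(j4)| = |72 + j32| / |2 + j24| = 78.791 / 24.083 ≈ 3.272.
In decibels: 20·log₁₀(3.272) ≈ 10.3 dB.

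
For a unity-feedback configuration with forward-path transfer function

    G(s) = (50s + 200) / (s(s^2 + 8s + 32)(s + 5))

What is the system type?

Type 1

The denominator has 1 factor of s at the origin (free integrator), so this is a Type 1 system.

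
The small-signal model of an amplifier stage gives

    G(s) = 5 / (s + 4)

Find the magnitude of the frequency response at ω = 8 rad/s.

|G(j8)| ≈ 0.5590

Substitute s = j8: numerator = 5, denominator = 4 + j8.
|G(j8)| = |5| / |4 + j8| = 5 / 8.9443 ≈ 0.5590.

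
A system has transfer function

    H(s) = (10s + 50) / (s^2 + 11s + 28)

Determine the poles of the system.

The poles are the roots of the denominator s^2 + 11s + 28 = 0.
Factoring: (s + 4)(s + 7) = 0, so s = -4 and s = -7.

s = -4, -7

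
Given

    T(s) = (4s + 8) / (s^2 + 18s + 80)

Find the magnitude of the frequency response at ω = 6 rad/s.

Substitute s = j6: numerator = 8 + j24, denominator = 44 + j108.
|T(j6)| = |8 + j24| / |44 + j108| = 25.298 / 116.62 ≈ 0.2169.

|T(j6)| ≈ 0.2169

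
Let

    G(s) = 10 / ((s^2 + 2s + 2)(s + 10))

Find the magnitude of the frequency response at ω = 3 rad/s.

Substitute s = j3: numerator = 10, denominator = -88 + j39.
|G(j3)| = |10| / |-88 + j39| = 10 / 96.255 ≈ 0.1039.

|G(j3)| ≈ 0.1039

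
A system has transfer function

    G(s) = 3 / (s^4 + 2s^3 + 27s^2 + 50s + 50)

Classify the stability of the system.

marginally stable

The denominator s^4 + 2s^3 + 27s^2 + 50s + 50 factors as (s^2 + 25)(s^2 + 2s + 2), giving poles at s = 5j, -5j, -1 + j, -1 - j.
Since the simple pole(s) at s = ±5j lie on the jω-axis with none in the right half-plane, the system is marginally stable.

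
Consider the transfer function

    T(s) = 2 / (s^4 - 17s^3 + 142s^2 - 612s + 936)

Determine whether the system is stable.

unstable

The denominator s^4 - 17s^3 + 142s^2 - 612s + 936 factors as (s - 6)(s - 3)(s^2 - 8s + 52), giving poles at s = 6, 3, 4 ± 6j.
Since the pole(s) at s = 6, 3, 4 + 6j, 4 - 6j lie in the right half-plane, the system is unstable.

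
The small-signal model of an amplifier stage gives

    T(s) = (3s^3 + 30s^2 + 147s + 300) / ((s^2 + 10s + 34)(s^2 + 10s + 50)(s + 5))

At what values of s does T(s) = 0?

Set the numerator to zero: 3s^3 + 30s^2 + 147s + 300 = 0, i.e. 3·(s^3 + 10s^2 + 49s + 100) = 0.
Factoring: (s^2 + 6s + 25)(s + 4) = 0.

s = -3 + 4j, -3 - 4j, -4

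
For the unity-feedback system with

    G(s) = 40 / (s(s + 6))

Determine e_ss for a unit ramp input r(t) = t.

G(s) has one pole at the origin.
This is a Type 1 system. Kv = lim_{s→0} s·G(s) = 40/6 = 20/3.
e_ss = 1/Kv = 1/(20/3) = 3/20 ≈ 0.1500.

e_ss = 0.1500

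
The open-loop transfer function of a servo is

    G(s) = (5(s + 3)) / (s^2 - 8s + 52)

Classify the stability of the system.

unstable

The poles can be read from the denominator factors: s = 4 + 6j, 4 - 6j.
Since the pole(s) at s = 4 ± 6j lie in the right half-plane, the system is unstable.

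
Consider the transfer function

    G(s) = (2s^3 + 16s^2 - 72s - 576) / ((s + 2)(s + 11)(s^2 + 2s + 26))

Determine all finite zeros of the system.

Set the numerator to zero: 2s^3 + 16s^2 - 72s - 576 = 0, i.e. 2·(s^3 + 8s^2 - 36s - 288) = 0.
Factoring: (s + 8)(s - 6)(s + 6) = 0.

s = -8, 6, -6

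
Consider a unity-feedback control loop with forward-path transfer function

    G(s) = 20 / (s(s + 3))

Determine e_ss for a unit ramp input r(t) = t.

e_ss = 0.1500

G(s) has one pole at the origin.
This is a Type 1 system. Kv = lim_{s→0} s·G(s) = 20/3.
e_ss = 1/Kv = 1/(20/3) = 3/20 ≈ 0.1500.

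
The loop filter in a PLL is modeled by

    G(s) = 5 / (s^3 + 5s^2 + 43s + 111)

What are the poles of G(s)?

s = -1 ± 6j, -3

The poles are the roots of the denominator s^3 + 5s^2 + 43s + 111 = 0.
Trying s = -3: the polynomial evaluates to 0, so (s + 3) is a factor.
Dividing out leaves s^2 + 2s + 37 = 0.
The quadratic formula then gives s = -1 ± 6j.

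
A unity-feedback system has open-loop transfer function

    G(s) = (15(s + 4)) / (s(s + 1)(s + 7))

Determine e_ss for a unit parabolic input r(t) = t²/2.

G(s) has one pole at the origin.
This is a Type 1 system; Ka = lim_{s→0} s^2·G(s) = 0, so the steady-state error for a parabola input is infinite.

e_ss = ∞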